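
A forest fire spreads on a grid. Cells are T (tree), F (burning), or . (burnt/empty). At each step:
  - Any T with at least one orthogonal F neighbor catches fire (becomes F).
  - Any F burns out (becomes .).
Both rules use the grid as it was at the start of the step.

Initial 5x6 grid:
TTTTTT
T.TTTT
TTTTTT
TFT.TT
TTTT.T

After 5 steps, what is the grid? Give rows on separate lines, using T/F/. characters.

Step 1: 4 trees catch fire, 1 burn out
  TTTTTT
  T.TTTT
  TFTTTT
  F.F.TT
  TFTT.T
Step 2: 4 trees catch fire, 4 burn out
  TTTTTT
  T.TTTT
  F.FTTT
  ....TT
  F.FT.T
Step 3: 4 trees catch fire, 4 burn out
  TTTTTT
  F.FTTT
  ...FTT
  ....TT
  ...F.T
Step 4: 4 trees catch fire, 4 burn out
  FTFTTT
  ...FTT
  ....FT
  ....TT
  .....T
Step 5: 5 trees catch fire, 4 burn out
  .F.FTT
  ....FT
  .....F
  ....FT
  .....T

.F.FTT
....FT
.....F
....FT
.....T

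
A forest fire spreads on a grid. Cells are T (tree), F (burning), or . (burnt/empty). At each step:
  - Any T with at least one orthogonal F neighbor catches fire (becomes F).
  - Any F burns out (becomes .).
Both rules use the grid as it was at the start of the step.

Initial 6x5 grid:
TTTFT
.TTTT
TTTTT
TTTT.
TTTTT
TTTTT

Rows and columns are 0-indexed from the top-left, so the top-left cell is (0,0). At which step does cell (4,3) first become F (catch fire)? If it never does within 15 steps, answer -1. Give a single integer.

Step 1: cell (4,3)='T' (+3 fires, +1 burnt)
Step 2: cell (4,3)='T' (+4 fires, +3 burnt)
Step 3: cell (4,3)='T' (+5 fires, +4 burnt)
Step 4: cell (4,3)='F' (+3 fires, +5 burnt)
  -> target ignites at step 4
Step 5: cell (4,3)='.' (+5 fires, +3 burnt)
Step 6: cell (4,3)='.' (+4 fires, +5 burnt)
Step 7: cell (4,3)='.' (+2 fires, +4 burnt)
Step 8: cell (4,3)='.' (+1 fires, +2 burnt)
Step 9: cell (4,3)='.' (+0 fires, +1 burnt)
  fire out at step 9

4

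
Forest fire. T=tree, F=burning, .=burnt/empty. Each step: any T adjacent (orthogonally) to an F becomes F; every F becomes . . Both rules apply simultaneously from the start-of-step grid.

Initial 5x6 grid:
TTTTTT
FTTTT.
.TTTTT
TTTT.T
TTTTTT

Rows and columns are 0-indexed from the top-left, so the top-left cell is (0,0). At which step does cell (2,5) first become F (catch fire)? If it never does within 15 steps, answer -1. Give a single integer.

Step 1: cell (2,5)='T' (+2 fires, +1 burnt)
Step 2: cell (2,5)='T' (+3 fires, +2 burnt)
Step 3: cell (2,5)='T' (+4 fires, +3 burnt)
Step 4: cell (2,5)='T' (+6 fires, +4 burnt)
Step 5: cell (2,5)='T' (+5 fires, +6 burnt)
Step 6: cell (2,5)='F' (+3 fires, +5 burnt)
  -> target ignites at step 6
Step 7: cell (2,5)='.' (+2 fires, +3 burnt)
Step 8: cell (2,5)='.' (+1 fires, +2 burnt)
Step 9: cell (2,5)='.' (+0 fires, +1 burnt)
  fire out at step 9

6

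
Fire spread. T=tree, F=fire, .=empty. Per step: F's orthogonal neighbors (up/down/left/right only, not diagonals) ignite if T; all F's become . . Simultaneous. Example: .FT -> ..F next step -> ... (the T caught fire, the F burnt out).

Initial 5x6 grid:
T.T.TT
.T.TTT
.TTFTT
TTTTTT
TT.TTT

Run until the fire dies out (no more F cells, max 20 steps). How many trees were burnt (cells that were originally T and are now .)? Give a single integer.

Answer: 21

Derivation:
Step 1: +4 fires, +1 burnt (F count now 4)
Step 2: +6 fires, +4 burnt (F count now 6)
Step 3: +6 fires, +6 burnt (F count now 6)
Step 4: +4 fires, +6 burnt (F count now 4)
Step 5: +1 fires, +4 burnt (F count now 1)
Step 6: +0 fires, +1 burnt (F count now 0)
Fire out after step 6
Initially T: 23, now '.': 28
Total burnt (originally-T cells now '.'): 21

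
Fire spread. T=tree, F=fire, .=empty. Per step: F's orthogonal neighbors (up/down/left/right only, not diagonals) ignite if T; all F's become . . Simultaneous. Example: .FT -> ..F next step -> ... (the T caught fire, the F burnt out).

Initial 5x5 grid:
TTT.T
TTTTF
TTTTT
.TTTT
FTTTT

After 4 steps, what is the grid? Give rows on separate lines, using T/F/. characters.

Step 1: 4 trees catch fire, 2 burn out
  TTT.F
  TTTF.
  TTTTF
  .TTTT
  .FTTT
Step 2: 5 trees catch fire, 4 burn out
  TTT..
  TTF..
  TTTF.
  .FTTF
  ..FTT
Step 3: 8 trees catch fire, 5 burn out
  TTF..
  TF...
  TFF..
  ..FF.
  ...FF
Step 4: 3 trees catch fire, 8 burn out
  TF...
  F....
  F....
  .....
  .....

TF...
F....
F....
.....
.....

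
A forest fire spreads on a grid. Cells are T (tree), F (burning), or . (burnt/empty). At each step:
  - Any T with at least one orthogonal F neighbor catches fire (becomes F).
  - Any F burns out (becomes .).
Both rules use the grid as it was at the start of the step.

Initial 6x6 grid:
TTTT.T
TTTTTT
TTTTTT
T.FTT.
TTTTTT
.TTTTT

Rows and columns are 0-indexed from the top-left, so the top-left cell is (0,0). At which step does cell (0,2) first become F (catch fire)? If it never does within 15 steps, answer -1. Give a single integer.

Step 1: cell (0,2)='T' (+3 fires, +1 burnt)
Step 2: cell (0,2)='T' (+7 fires, +3 burnt)
Step 3: cell (0,2)='F' (+9 fires, +7 burnt)
  -> target ignites at step 3
Step 4: cell (0,2)='.' (+8 fires, +9 burnt)
Step 5: cell (0,2)='.' (+3 fires, +8 burnt)
Step 6: cell (0,2)='.' (+1 fires, +3 burnt)
Step 7: cell (0,2)='.' (+0 fires, +1 burnt)
  fire out at step 7

3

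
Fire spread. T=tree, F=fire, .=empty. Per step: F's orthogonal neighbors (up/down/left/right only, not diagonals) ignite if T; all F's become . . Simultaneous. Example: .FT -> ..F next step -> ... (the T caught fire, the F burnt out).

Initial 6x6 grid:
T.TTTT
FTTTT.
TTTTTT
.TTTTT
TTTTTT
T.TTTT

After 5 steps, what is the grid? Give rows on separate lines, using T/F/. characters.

Step 1: 3 trees catch fire, 1 burn out
  F.TTTT
  .FTTT.
  FTTTTT
  .TTTTT
  TTTTTT
  T.TTTT
Step 2: 2 trees catch fire, 3 burn out
  ..TTTT
  ..FTT.
  .FTTTT
  .TTTTT
  TTTTTT
  T.TTTT
Step 3: 4 trees catch fire, 2 burn out
  ..FTTT
  ...FT.
  ..FTTT
  .FTTTT
  TTTTTT
  T.TTTT
Step 4: 5 trees catch fire, 4 burn out
  ...FTT
  ....F.
  ...FTT
  ..FTTT
  TFTTTT
  T.TTTT
Step 5: 5 trees catch fire, 5 burn out
  ....FT
  ......
  ....FT
  ...FTT
  F.FTTT
  T.TTTT

....FT
......
....FT
...FTT
F.FTTT
T.TTTT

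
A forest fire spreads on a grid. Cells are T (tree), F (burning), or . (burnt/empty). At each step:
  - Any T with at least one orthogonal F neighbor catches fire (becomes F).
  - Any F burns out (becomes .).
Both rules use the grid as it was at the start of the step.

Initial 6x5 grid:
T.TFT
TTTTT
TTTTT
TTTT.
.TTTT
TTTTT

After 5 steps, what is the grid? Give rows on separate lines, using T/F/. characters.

Step 1: 3 trees catch fire, 1 burn out
  T.F.F
  TTTFT
  TTTTT
  TTTT.
  .TTTT
  TTTTT
Step 2: 3 trees catch fire, 3 burn out
  T....
  TTF.F
  TTTFT
  TTTT.
  .TTTT
  TTTTT
Step 3: 4 trees catch fire, 3 burn out
  T....
  TF...
  TTF.F
  TTTF.
  .TTTT
  TTTTT
Step 4: 4 trees catch fire, 4 burn out
  T....
  F....
  TF...
  TTF..
  .TTFT
  TTTTT
Step 5: 6 trees catch fire, 4 burn out
  F....
  .....
  F....
  TF...
  .TF.F
  TTTFT

F....
.....
F....
TF...
.TF.F
TTTFT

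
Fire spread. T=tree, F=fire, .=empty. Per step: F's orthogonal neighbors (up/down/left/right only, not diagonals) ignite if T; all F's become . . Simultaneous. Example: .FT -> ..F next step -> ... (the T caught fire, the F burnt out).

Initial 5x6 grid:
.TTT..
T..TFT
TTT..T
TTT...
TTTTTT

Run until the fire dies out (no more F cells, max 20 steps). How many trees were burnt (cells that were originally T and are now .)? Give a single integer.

Step 1: +2 fires, +1 burnt (F count now 2)
Step 2: +2 fires, +2 burnt (F count now 2)
Step 3: +1 fires, +2 burnt (F count now 1)
Step 4: +1 fires, +1 burnt (F count now 1)
Step 5: +0 fires, +1 burnt (F count now 0)
Fire out after step 5
Initially T: 19, now '.': 17
Total burnt (originally-T cells now '.'): 6

Answer: 6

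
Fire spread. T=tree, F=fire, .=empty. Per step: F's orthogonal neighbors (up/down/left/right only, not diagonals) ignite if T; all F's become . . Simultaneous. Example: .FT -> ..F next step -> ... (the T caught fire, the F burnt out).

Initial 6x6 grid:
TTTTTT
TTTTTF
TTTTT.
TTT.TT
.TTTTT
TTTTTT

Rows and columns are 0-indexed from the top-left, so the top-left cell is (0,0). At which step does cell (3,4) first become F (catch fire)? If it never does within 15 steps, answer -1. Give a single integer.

Step 1: cell (3,4)='T' (+2 fires, +1 burnt)
Step 2: cell (3,4)='T' (+3 fires, +2 burnt)
Step 3: cell (3,4)='F' (+4 fires, +3 burnt)
  -> target ignites at step 3
Step 4: cell (3,4)='.' (+5 fires, +4 burnt)
Step 5: cell (3,4)='.' (+7 fires, +5 burnt)
Step 6: cell (3,4)='.' (+6 fires, +7 burnt)
Step 7: cell (3,4)='.' (+3 fires, +6 burnt)
Step 8: cell (3,4)='.' (+1 fires, +3 burnt)
Step 9: cell (3,4)='.' (+1 fires, +1 burnt)
Step 10: cell (3,4)='.' (+0 fires, +1 burnt)
  fire out at step 10

3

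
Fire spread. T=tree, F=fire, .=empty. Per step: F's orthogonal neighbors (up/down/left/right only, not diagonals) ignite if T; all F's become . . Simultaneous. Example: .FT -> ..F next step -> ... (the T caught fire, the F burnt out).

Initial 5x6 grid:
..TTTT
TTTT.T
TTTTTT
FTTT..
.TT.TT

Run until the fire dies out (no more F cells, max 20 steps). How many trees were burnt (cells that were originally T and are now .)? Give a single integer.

Step 1: +2 fires, +1 burnt (F count now 2)
Step 2: +4 fires, +2 burnt (F count now 4)
Step 3: +4 fires, +4 burnt (F count now 4)
Step 4: +2 fires, +4 burnt (F count now 2)
Step 5: +3 fires, +2 burnt (F count now 3)
Step 6: +2 fires, +3 burnt (F count now 2)
Step 7: +2 fires, +2 burnt (F count now 2)
Step 8: +1 fires, +2 burnt (F count now 1)
Step 9: +0 fires, +1 burnt (F count now 0)
Fire out after step 9
Initially T: 22, now '.': 28
Total burnt (originally-T cells now '.'): 20

Answer: 20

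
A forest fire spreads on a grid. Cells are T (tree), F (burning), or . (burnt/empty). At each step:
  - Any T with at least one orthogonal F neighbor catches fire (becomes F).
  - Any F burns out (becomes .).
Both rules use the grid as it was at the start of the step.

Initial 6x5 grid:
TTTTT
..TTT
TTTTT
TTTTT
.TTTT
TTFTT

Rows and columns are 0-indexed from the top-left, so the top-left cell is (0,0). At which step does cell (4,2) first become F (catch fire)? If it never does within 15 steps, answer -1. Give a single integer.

Step 1: cell (4,2)='F' (+3 fires, +1 burnt)
  -> target ignites at step 1
Step 2: cell (4,2)='.' (+5 fires, +3 burnt)
Step 3: cell (4,2)='.' (+4 fires, +5 burnt)
Step 4: cell (4,2)='.' (+5 fires, +4 burnt)
Step 5: cell (4,2)='.' (+4 fires, +5 burnt)
Step 6: cell (4,2)='.' (+3 fires, +4 burnt)
Step 7: cell (4,2)='.' (+2 fires, +3 burnt)
Step 8: cell (4,2)='.' (+0 fires, +2 burnt)
  fire out at step 8

1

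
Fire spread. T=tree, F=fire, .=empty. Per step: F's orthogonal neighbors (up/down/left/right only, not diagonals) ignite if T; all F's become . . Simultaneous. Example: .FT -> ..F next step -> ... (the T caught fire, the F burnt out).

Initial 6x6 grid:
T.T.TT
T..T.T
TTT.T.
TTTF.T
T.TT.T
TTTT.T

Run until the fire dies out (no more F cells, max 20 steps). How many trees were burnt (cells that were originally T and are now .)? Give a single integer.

Answer: 15

Derivation:
Step 1: +2 fires, +1 burnt (F count now 2)
Step 2: +4 fires, +2 burnt (F count now 4)
Step 3: +3 fires, +4 burnt (F count now 3)
Step 4: +3 fires, +3 burnt (F count now 3)
Step 5: +2 fires, +3 burnt (F count now 2)
Step 6: +1 fires, +2 burnt (F count now 1)
Step 7: +0 fires, +1 burnt (F count now 0)
Fire out after step 7
Initially T: 24, now '.': 27
Total burnt (originally-T cells now '.'): 15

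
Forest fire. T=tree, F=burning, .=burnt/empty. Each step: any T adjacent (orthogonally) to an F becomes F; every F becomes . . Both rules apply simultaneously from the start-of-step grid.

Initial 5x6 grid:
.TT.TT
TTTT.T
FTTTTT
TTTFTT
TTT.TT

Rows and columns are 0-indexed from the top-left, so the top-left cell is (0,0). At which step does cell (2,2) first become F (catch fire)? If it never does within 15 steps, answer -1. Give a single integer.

Step 1: cell (2,2)='T' (+6 fires, +2 burnt)
Step 2: cell (2,2)='F' (+9 fires, +6 burnt)
  -> target ignites at step 2
Step 3: cell (2,2)='.' (+5 fires, +9 burnt)
Step 4: cell (2,2)='.' (+2 fires, +5 burnt)
Step 5: cell (2,2)='.' (+1 fires, +2 burnt)
Step 6: cell (2,2)='.' (+1 fires, +1 burnt)
Step 7: cell (2,2)='.' (+0 fires, +1 burnt)
  fire out at step 7

2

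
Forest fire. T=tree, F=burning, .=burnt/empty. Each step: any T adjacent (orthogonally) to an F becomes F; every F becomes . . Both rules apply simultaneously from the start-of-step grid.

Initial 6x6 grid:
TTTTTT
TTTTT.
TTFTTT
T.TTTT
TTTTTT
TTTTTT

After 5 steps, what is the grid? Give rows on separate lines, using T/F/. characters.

Step 1: 4 trees catch fire, 1 burn out
  TTTTTT
  TTFTT.
  TF.FTT
  T.FTTT
  TTTTTT
  TTTTTT
Step 2: 7 trees catch fire, 4 burn out
  TTFTTT
  TF.FT.
  F...FT
  T..FTT
  TTFTTT
  TTTTTT
Step 3: 10 trees catch fire, 7 burn out
  TF.FTT
  F...F.
  .....F
  F...FT
  TF.FTT
  TTFTTT
Step 4: 7 trees catch fire, 10 burn out
  F...FT
  ......
  ......
  .....F
  F...FT
  TF.FTT
Step 5: 4 trees catch fire, 7 burn out
  .....F
  ......
  ......
  ......
  .....F
  F...FT

.....F
......
......
......
.....F
F...FT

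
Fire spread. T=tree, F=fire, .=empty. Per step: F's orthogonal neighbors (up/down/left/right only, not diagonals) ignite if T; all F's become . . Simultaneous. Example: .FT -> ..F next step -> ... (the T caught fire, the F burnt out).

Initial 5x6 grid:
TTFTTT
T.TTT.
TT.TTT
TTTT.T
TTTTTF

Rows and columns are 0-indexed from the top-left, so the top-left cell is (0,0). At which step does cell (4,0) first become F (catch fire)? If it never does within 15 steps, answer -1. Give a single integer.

Step 1: cell (4,0)='T' (+5 fires, +2 burnt)
Step 2: cell (4,0)='T' (+5 fires, +5 burnt)
Step 3: cell (4,0)='T' (+7 fires, +5 burnt)
Step 4: cell (4,0)='T' (+3 fires, +7 burnt)
Step 5: cell (4,0)='F' (+4 fires, +3 burnt)
  -> target ignites at step 5
Step 6: cell (4,0)='.' (+0 fires, +4 burnt)
  fire out at step 6

5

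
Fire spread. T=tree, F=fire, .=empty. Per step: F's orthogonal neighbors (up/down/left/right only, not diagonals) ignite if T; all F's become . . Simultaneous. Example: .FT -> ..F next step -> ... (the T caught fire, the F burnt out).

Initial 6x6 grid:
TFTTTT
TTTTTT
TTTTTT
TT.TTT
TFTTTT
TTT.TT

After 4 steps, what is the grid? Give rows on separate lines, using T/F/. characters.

Step 1: 7 trees catch fire, 2 burn out
  F.FTTT
  TFTTTT
  TTTTTT
  TF.TTT
  F.FTTT
  TFT.TT
Step 2: 8 trees catch fire, 7 burn out
  ...FTT
  F.FTTT
  TFTTTT
  F..TTT
  ...FTT
  F.F.TT
Step 3: 6 trees catch fire, 8 burn out
  ....FT
  ...FTT
  F.FTTT
  ...FTT
  ....FT
  ....TT
Step 4: 6 trees catch fire, 6 burn out
  .....F
  ....FT
  ...FTT
  ....FT
  .....F
  ....FT

.....F
....FT
...FTT
....FT
.....F
....FT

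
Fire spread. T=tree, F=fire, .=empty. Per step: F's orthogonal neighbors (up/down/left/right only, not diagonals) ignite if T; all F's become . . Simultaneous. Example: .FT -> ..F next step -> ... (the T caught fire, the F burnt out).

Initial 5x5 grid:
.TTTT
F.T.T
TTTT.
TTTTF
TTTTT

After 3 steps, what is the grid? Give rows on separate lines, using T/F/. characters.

Step 1: 3 trees catch fire, 2 burn out
  .TTTT
  ..T.T
  FTTT.
  TTTF.
  TTTTF
Step 2: 5 trees catch fire, 3 burn out
  .TTTT
  ..T.T
  .FTF.
  FTF..
  TTTF.
Step 3: 4 trees catch fire, 5 burn out
  .TTTT
  ..T.T
  ..F..
  .F...
  FTF..

.TTTT
..T.T
..F..
.F...
FTF..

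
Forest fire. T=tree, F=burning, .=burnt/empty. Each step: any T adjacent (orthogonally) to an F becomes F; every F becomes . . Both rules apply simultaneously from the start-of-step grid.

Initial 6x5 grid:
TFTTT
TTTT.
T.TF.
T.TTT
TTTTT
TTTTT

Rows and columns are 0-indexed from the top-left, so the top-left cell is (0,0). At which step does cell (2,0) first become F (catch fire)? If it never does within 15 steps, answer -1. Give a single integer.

Step 1: cell (2,0)='T' (+6 fires, +2 burnt)
Step 2: cell (2,0)='T' (+6 fires, +6 burnt)
Step 3: cell (2,0)='F' (+5 fires, +6 burnt)
  -> target ignites at step 3
Step 4: cell (2,0)='.' (+4 fires, +5 burnt)
Step 5: cell (2,0)='.' (+2 fires, +4 burnt)
Step 6: cell (2,0)='.' (+1 fires, +2 burnt)
Step 7: cell (2,0)='.' (+0 fires, +1 burnt)
  fire out at step 7

3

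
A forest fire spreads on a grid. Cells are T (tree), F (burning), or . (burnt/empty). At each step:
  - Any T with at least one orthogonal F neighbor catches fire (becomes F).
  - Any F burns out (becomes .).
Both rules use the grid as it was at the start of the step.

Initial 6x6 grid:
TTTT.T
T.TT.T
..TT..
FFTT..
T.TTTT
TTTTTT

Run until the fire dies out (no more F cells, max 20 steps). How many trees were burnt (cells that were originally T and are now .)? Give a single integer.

Step 1: +2 fires, +2 burnt (F count now 2)
Step 2: +4 fires, +2 burnt (F count now 4)
Step 3: +5 fires, +4 burnt (F count now 5)
Step 4: +4 fires, +5 burnt (F count now 4)
Step 5: +4 fires, +4 burnt (F count now 4)
Step 6: +2 fires, +4 burnt (F count now 2)
Step 7: +1 fires, +2 burnt (F count now 1)
Step 8: +0 fires, +1 burnt (F count now 0)
Fire out after step 8
Initially T: 24, now '.': 34
Total burnt (originally-T cells now '.'): 22

Answer: 22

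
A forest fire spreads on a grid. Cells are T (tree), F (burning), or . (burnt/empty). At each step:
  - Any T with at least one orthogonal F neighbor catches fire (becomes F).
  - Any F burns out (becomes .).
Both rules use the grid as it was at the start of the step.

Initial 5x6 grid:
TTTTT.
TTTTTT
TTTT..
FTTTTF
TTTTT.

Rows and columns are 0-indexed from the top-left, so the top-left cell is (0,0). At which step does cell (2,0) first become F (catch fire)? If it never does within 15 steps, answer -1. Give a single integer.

Step 1: cell (2,0)='F' (+4 fires, +2 burnt)
  -> target ignites at step 1
Step 2: cell (2,0)='.' (+6 fires, +4 burnt)
Step 3: cell (2,0)='.' (+6 fires, +6 burnt)
Step 4: cell (2,0)='.' (+3 fires, +6 burnt)
Step 5: cell (2,0)='.' (+3 fires, +3 burnt)
Step 6: cell (2,0)='.' (+2 fires, +3 burnt)
Step 7: cell (2,0)='.' (+0 fires, +2 burnt)
  fire out at step 7

1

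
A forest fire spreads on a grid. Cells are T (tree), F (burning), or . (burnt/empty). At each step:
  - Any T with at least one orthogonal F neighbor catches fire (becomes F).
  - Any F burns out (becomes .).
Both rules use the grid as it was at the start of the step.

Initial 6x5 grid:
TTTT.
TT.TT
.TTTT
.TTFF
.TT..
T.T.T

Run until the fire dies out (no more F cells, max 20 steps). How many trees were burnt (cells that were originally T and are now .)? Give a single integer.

Step 1: +3 fires, +2 burnt (F count now 3)
Step 2: +5 fires, +3 burnt (F count now 5)
Step 3: +4 fires, +5 burnt (F count now 4)
Step 4: +2 fires, +4 burnt (F count now 2)
Step 5: +2 fires, +2 burnt (F count now 2)
Step 6: +1 fires, +2 burnt (F count now 1)
Step 7: +0 fires, +1 burnt (F count now 0)
Fire out after step 7
Initially T: 19, now '.': 28
Total burnt (originally-T cells now '.'): 17

Answer: 17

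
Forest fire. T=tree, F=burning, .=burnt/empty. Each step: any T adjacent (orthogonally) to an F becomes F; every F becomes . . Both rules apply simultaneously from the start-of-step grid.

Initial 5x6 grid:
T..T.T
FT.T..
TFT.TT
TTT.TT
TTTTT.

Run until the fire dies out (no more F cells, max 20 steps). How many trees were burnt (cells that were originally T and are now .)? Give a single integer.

Step 1: +5 fires, +2 burnt (F count now 5)
Step 2: +3 fires, +5 burnt (F count now 3)
Step 3: +2 fires, +3 burnt (F count now 2)
Step 4: +1 fires, +2 burnt (F count now 1)
Step 5: +1 fires, +1 burnt (F count now 1)
Step 6: +1 fires, +1 burnt (F count now 1)
Step 7: +2 fires, +1 burnt (F count now 2)
Step 8: +1 fires, +2 burnt (F count now 1)
Step 9: +0 fires, +1 burnt (F count now 0)
Fire out after step 9
Initially T: 19, now '.': 27
Total burnt (originally-T cells now '.'): 16

Answer: 16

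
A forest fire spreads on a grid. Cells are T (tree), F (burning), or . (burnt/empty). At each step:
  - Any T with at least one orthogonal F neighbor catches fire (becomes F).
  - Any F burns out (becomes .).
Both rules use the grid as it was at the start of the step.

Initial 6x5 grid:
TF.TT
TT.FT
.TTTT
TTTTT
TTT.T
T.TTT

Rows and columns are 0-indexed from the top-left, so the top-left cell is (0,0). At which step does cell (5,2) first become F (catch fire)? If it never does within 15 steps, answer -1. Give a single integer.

Step 1: cell (5,2)='T' (+5 fires, +2 burnt)
Step 2: cell (5,2)='T' (+6 fires, +5 burnt)
Step 3: cell (5,2)='T' (+3 fires, +6 burnt)
Step 4: cell (5,2)='T' (+4 fires, +3 burnt)
Step 5: cell (5,2)='F' (+3 fires, +4 burnt)
  -> target ignites at step 5
Step 6: cell (5,2)='.' (+2 fires, +3 burnt)
Step 7: cell (5,2)='.' (+0 fires, +2 burnt)
  fire out at step 7

5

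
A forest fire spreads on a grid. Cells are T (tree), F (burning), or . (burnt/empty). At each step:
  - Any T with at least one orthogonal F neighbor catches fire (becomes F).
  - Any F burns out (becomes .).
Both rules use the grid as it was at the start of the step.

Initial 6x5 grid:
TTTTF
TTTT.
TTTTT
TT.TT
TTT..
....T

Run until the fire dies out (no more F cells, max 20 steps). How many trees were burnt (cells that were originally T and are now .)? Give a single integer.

Answer: 20

Derivation:
Step 1: +1 fires, +1 burnt (F count now 1)
Step 2: +2 fires, +1 burnt (F count now 2)
Step 3: +3 fires, +2 burnt (F count now 3)
Step 4: +5 fires, +3 burnt (F count now 5)
Step 5: +3 fires, +5 burnt (F count now 3)
Step 6: +2 fires, +3 burnt (F count now 2)
Step 7: +2 fires, +2 burnt (F count now 2)
Step 8: +2 fires, +2 burnt (F count now 2)
Step 9: +0 fires, +2 burnt (F count now 0)
Fire out after step 9
Initially T: 21, now '.': 29
Total burnt (originally-T cells now '.'): 20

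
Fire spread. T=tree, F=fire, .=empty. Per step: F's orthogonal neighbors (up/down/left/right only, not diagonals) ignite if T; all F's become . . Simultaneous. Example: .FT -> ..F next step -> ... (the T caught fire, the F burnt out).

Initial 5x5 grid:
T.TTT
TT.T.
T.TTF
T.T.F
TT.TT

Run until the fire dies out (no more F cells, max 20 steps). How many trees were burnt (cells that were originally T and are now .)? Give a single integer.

Step 1: +2 fires, +2 burnt (F count now 2)
Step 2: +3 fires, +2 burnt (F count now 3)
Step 3: +2 fires, +3 burnt (F count now 2)
Step 4: +2 fires, +2 burnt (F count now 2)
Step 5: +0 fires, +2 burnt (F count now 0)
Fire out after step 5
Initially T: 16, now '.': 18
Total burnt (originally-T cells now '.'): 9

Answer: 9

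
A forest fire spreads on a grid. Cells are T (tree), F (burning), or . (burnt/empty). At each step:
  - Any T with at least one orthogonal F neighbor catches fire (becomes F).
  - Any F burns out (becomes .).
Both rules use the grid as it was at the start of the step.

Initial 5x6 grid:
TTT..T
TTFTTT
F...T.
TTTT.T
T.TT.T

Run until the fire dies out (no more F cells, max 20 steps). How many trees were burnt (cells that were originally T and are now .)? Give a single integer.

Step 1: +5 fires, +2 burnt (F count now 5)
Step 2: +5 fires, +5 burnt (F count now 5)
Step 3: +3 fires, +5 burnt (F count now 3)
Step 4: +3 fires, +3 burnt (F count now 3)
Step 5: +1 fires, +3 burnt (F count now 1)
Step 6: +0 fires, +1 burnt (F count now 0)
Fire out after step 6
Initially T: 19, now '.': 28
Total burnt (originally-T cells now '.'): 17

Answer: 17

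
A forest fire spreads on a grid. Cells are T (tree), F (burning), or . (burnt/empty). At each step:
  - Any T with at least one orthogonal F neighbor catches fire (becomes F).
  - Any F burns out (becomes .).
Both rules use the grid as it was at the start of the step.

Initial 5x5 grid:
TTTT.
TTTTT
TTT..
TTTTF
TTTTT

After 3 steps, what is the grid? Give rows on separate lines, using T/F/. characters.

Step 1: 2 trees catch fire, 1 burn out
  TTTT.
  TTTTT
  TTT..
  TTTF.
  TTTTF
Step 2: 2 trees catch fire, 2 burn out
  TTTT.
  TTTTT
  TTT..
  TTF..
  TTTF.
Step 3: 3 trees catch fire, 2 burn out
  TTTT.
  TTTTT
  TTF..
  TF...
  TTF..

TTTT.
TTTTT
TTF..
TF...
TTF..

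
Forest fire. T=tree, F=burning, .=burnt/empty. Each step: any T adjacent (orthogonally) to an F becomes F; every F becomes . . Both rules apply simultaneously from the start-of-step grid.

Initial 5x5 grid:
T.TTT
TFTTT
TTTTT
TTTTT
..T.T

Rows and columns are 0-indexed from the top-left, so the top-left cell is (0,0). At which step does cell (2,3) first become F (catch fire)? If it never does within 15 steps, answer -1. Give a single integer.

Step 1: cell (2,3)='T' (+3 fires, +1 burnt)
Step 2: cell (2,3)='T' (+6 fires, +3 burnt)
Step 3: cell (2,3)='F' (+5 fires, +6 burnt)
  -> target ignites at step 3
Step 4: cell (2,3)='.' (+4 fires, +5 burnt)
Step 5: cell (2,3)='.' (+1 fires, +4 burnt)
Step 6: cell (2,3)='.' (+1 fires, +1 burnt)
Step 7: cell (2,3)='.' (+0 fires, +1 burnt)
  fire out at step 7

3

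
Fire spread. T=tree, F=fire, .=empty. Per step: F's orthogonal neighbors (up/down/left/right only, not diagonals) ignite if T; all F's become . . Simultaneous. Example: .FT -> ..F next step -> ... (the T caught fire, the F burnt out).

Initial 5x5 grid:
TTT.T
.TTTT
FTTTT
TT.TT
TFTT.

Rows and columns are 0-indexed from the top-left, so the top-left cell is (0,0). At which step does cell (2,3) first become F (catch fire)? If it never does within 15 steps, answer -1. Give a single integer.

Step 1: cell (2,3)='T' (+5 fires, +2 burnt)
Step 2: cell (2,3)='T' (+3 fires, +5 burnt)
Step 3: cell (2,3)='F' (+4 fires, +3 burnt)
  -> target ignites at step 3
Step 4: cell (2,3)='.' (+5 fires, +4 burnt)
Step 5: cell (2,3)='.' (+1 fires, +5 burnt)
Step 6: cell (2,3)='.' (+1 fires, +1 burnt)
Step 7: cell (2,3)='.' (+0 fires, +1 burnt)
  fire out at step 7

3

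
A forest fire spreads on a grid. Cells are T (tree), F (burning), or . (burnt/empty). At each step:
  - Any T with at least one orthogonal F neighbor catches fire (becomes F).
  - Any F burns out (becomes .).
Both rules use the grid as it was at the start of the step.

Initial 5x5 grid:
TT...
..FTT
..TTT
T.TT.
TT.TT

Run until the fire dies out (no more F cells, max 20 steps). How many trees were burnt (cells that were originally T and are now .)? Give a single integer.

Answer: 9

Derivation:
Step 1: +2 fires, +1 burnt (F count now 2)
Step 2: +3 fires, +2 burnt (F count now 3)
Step 3: +2 fires, +3 burnt (F count now 2)
Step 4: +1 fires, +2 burnt (F count now 1)
Step 5: +1 fires, +1 burnt (F count now 1)
Step 6: +0 fires, +1 burnt (F count now 0)
Fire out after step 6
Initially T: 14, now '.': 20
Total burnt (originally-T cells now '.'): 9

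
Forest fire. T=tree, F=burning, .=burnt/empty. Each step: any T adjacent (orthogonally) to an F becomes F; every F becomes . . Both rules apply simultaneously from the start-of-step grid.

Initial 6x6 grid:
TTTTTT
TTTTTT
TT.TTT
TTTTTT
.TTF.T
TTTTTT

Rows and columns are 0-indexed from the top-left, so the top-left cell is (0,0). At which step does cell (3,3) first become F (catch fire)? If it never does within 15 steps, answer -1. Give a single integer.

Step 1: cell (3,3)='F' (+3 fires, +1 burnt)
  -> target ignites at step 1
Step 2: cell (3,3)='.' (+6 fires, +3 burnt)
Step 3: cell (3,3)='.' (+6 fires, +6 burnt)
Step 4: cell (3,3)='.' (+8 fires, +6 burnt)
Step 5: cell (3,3)='.' (+5 fires, +8 burnt)
Step 6: cell (3,3)='.' (+3 fires, +5 burnt)
Step 7: cell (3,3)='.' (+1 fires, +3 burnt)
Step 8: cell (3,3)='.' (+0 fires, +1 burnt)
  fire out at step 8

1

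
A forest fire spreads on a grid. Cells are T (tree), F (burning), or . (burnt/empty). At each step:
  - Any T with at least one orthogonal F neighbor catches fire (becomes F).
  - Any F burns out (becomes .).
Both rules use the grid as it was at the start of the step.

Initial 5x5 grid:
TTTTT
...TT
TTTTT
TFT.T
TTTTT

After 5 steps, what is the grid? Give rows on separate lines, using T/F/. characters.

Step 1: 4 trees catch fire, 1 burn out
  TTTTT
  ...TT
  TFTTT
  F.F.T
  TFTTT
Step 2: 4 trees catch fire, 4 burn out
  TTTTT
  ...TT
  F.FTT
  ....T
  F.FTT
Step 3: 2 trees catch fire, 4 burn out
  TTTTT
  ...TT
  ...FT
  ....T
  ...FT
Step 4: 3 trees catch fire, 2 burn out
  TTTTT
  ...FT
  ....F
  ....T
  ....F
Step 5: 3 trees catch fire, 3 burn out
  TTTFT
  ....F
  .....
  ....F
  .....

TTTFT
....F
.....
....F
.....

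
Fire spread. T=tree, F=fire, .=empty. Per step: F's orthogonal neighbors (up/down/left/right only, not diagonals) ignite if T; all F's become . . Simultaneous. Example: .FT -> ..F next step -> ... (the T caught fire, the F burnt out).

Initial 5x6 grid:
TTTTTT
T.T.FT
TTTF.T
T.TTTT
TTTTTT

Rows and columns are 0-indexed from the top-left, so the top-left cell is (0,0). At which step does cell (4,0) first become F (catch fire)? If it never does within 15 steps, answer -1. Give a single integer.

Step 1: cell (4,0)='T' (+4 fires, +2 burnt)
Step 2: cell (4,0)='T' (+8 fires, +4 burnt)
Step 3: cell (4,0)='T' (+5 fires, +8 burnt)
Step 4: cell (4,0)='T' (+5 fires, +5 burnt)
Step 5: cell (4,0)='F' (+2 fires, +5 burnt)
  -> target ignites at step 5
Step 6: cell (4,0)='.' (+0 fires, +2 burnt)
  fire out at step 6

5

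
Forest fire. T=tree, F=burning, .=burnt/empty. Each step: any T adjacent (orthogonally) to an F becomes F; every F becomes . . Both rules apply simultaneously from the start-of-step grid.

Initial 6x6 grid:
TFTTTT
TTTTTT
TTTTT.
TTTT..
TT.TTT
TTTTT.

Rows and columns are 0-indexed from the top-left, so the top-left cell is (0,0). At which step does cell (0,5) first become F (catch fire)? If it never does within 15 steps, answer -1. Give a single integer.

Step 1: cell (0,5)='T' (+3 fires, +1 burnt)
Step 2: cell (0,5)='T' (+4 fires, +3 burnt)
Step 3: cell (0,5)='T' (+5 fires, +4 burnt)
Step 4: cell (0,5)='F' (+6 fires, +5 burnt)
  -> target ignites at step 4
Step 5: cell (0,5)='.' (+5 fires, +6 burnt)
Step 6: cell (0,5)='.' (+3 fires, +5 burnt)
Step 7: cell (0,5)='.' (+2 fires, +3 burnt)
Step 8: cell (0,5)='.' (+2 fires, +2 burnt)
Step 9: cell (0,5)='.' (+0 fires, +2 burnt)
  fire out at step 9

4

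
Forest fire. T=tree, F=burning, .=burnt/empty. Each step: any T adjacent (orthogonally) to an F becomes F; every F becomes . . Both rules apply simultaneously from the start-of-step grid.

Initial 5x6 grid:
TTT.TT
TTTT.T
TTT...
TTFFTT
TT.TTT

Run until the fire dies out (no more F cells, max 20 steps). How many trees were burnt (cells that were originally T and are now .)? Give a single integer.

Answer: 19

Derivation:
Step 1: +4 fires, +2 burnt (F count now 4)
Step 2: +6 fires, +4 burnt (F count now 6)
Step 3: +6 fires, +6 burnt (F count now 6)
Step 4: +2 fires, +6 burnt (F count now 2)
Step 5: +1 fires, +2 burnt (F count now 1)
Step 6: +0 fires, +1 burnt (F count now 0)
Fire out after step 6
Initially T: 22, now '.': 27
Total burnt (originally-T cells now '.'): 19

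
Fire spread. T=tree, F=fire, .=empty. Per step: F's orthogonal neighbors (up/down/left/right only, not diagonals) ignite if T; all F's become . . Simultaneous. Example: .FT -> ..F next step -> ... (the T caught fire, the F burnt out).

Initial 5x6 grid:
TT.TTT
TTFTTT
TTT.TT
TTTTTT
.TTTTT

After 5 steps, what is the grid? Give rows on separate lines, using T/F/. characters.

Step 1: 3 trees catch fire, 1 burn out
  TT.TTT
  TF.FTT
  TTF.TT
  TTTTTT
  .TTTTT
Step 2: 6 trees catch fire, 3 burn out
  TF.FTT
  F...FT
  TF..TT
  TTFTTT
  .TTTTT
Step 3: 8 trees catch fire, 6 burn out
  F...FT
  .....F
  F...FT
  TF.FTT
  .TFTTT
Step 4: 6 trees catch fire, 8 burn out
  .....F
  ......
  .....F
  F...FT
  .F.FTT
Step 5: 2 trees catch fire, 6 burn out
  ......
  ......
  ......
  .....F
  ....FT

......
......
......
.....F
....FT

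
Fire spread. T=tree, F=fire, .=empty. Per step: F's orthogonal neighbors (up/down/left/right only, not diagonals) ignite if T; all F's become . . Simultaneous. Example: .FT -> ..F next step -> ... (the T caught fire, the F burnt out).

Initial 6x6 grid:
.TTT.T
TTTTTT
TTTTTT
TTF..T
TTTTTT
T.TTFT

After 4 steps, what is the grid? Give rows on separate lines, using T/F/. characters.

Step 1: 6 trees catch fire, 2 burn out
  .TTT.T
  TTTTTT
  TTFTTT
  TF...T
  TTFTFT
  T.TF.F
Step 2: 8 trees catch fire, 6 burn out
  .TTT.T
  TTFTTT
  TF.FTT
  F....T
  TF.F.F
  T.F...
Step 3: 7 trees catch fire, 8 burn out
  .TFT.T
  TF.FTT
  F...FT
  .....F
  F.....
  T.....
Step 4: 6 trees catch fire, 7 burn out
  .F.F.T
  F...FT
  .....F
  ......
  ......
  F.....

.F.F.T
F...FT
.....F
......
......
F.....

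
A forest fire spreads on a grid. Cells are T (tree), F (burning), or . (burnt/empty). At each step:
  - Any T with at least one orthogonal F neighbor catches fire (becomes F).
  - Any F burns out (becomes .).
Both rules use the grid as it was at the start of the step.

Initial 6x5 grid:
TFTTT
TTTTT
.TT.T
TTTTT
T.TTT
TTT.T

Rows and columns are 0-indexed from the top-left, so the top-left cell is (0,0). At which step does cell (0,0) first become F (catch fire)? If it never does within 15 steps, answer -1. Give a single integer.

Step 1: cell (0,0)='F' (+3 fires, +1 burnt)
  -> target ignites at step 1
Step 2: cell (0,0)='.' (+4 fires, +3 burnt)
Step 3: cell (0,0)='.' (+4 fires, +4 burnt)
Step 4: cell (0,0)='.' (+3 fires, +4 burnt)
Step 5: cell (0,0)='.' (+4 fires, +3 burnt)
Step 6: cell (0,0)='.' (+4 fires, +4 burnt)
Step 7: cell (0,0)='.' (+2 fires, +4 burnt)
Step 8: cell (0,0)='.' (+1 fires, +2 burnt)
Step 9: cell (0,0)='.' (+0 fires, +1 burnt)
  fire out at step 9

1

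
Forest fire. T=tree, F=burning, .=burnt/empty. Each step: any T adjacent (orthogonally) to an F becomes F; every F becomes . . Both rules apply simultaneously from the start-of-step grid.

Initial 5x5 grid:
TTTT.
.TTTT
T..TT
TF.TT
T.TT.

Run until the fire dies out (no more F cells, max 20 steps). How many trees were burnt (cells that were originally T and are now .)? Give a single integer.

Step 1: +1 fires, +1 burnt (F count now 1)
Step 2: +2 fires, +1 burnt (F count now 2)
Step 3: +0 fires, +2 burnt (F count now 0)
Fire out after step 3
Initially T: 17, now '.': 11
Total burnt (originally-T cells now '.'): 3

Answer: 3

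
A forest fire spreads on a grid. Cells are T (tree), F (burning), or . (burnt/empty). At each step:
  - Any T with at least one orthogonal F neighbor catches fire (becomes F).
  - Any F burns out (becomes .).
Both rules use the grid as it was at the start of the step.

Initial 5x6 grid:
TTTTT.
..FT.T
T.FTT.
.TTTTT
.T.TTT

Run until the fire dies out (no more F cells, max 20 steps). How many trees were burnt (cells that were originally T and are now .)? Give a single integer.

Answer: 17

Derivation:
Step 1: +4 fires, +2 burnt (F count now 4)
Step 2: +5 fires, +4 burnt (F count now 5)
Step 3: +5 fires, +5 burnt (F count now 5)
Step 4: +2 fires, +5 burnt (F count now 2)
Step 5: +1 fires, +2 burnt (F count now 1)
Step 6: +0 fires, +1 burnt (F count now 0)
Fire out after step 6
Initially T: 19, now '.': 28
Total burnt (originally-T cells now '.'): 17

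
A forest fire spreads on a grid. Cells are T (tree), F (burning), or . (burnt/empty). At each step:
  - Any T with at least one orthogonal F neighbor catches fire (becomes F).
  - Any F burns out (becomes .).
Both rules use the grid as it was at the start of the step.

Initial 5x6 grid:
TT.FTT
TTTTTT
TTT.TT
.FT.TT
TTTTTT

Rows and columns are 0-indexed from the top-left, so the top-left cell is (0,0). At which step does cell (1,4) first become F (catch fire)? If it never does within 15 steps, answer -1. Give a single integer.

Step 1: cell (1,4)='T' (+5 fires, +2 burnt)
Step 2: cell (1,4)='F' (+8 fires, +5 burnt)
  -> target ignites at step 2
Step 3: cell (1,4)='.' (+5 fires, +8 burnt)
Step 4: cell (1,4)='.' (+4 fires, +5 burnt)
Step 5: cell (1,4)='.' (+2 fires, +4 burnt)
Step 6: cell (1,4)='.' (+0 fires, +2 burnt)
  fire out at step 6

2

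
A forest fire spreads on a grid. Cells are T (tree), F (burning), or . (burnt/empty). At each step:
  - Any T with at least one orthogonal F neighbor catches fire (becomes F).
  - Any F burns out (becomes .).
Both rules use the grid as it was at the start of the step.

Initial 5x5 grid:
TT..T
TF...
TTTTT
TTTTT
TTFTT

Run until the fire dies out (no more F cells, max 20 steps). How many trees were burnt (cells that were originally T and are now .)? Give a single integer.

Answer: 17

Derivation:
Step 1: +6 fires, +2 burnt (F count now 6)
Step 2: +7 fires, +6 burnt (F count now 7)
Step 3: +3 fires, +7 burnt (F count now 3)
Step 4: +1 fires, +3 burnt (F count now 1)
Step 5: +0 fires, +1 burnt (F count now 0)
Fire out after step 5
Initially T: 18, now '.': 24
Total burnt (originally-T cells now '.'): 17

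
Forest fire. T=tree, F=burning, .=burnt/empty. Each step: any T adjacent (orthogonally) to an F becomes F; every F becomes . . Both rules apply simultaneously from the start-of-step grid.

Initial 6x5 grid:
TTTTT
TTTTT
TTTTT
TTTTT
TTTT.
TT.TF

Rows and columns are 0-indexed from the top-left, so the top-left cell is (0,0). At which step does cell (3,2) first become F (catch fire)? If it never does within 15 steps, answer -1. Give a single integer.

Step 1: cell (3,2)='T' (+1 fires, +1 burnt)
Step 2: cell (3,2)='T' (+1 fires, +1 burnt)
Step 3: cell (3,2)='T' (+2 fires, +1 burnt)
Step 4: cell (3,2)='F' (+4 fires, +2 burnt)
  -> target ignites at step 4
Step 5: cell (3,2)='.' (+6 fires, +4 burnt)
Step 6: cell (3,2)='.' (+6 fires, +6 burnt)
Step 7: cell (3,2)='.' (+4 fires, +6 burnt)
Step 8: cell (3,2)='.' (+2 fires, +4 burnt)
Step 9: cell (3,2)='.' (+1 fires, +2 burnt)
Step 10: cell (3,2)='.' (+0 fires, +1 burnt)
  fire out at step 10

4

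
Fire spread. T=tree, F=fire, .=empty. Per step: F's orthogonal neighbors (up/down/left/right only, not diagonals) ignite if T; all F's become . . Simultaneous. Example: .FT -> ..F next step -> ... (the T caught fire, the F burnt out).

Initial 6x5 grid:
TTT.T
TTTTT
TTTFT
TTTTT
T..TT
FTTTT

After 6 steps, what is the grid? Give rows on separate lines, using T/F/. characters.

Step 1: 6 trees catch fire, 2 burn out
  TTT.T
  TTTFT
  TTF.F
  TTTFT
  F..TT
  .FTTT
Step 2: 8 trees catch fire, 6 burn out
  TTT.T
  TTF.F
  TF...
  FTF.F
  ...FT
  ..FTT
Step 3: 7 trees catch fire, 8 burn out
  TTF.F
  TF...
  F....
  .F...
  ....F
  ...FT
Step 4: 3 trees catch fire, 7 burn out
  TF...
  F....
  .....
  .....
  .....
  ....F
Step 5: 1 trees catch fire, 3 burn out
  F....
  .....
  .....
  .....
  .....
  .....
Step 6: 0 trees catch fire, 1 burn out
  .....
  .....
  .....
  .....
  .....
  .....

.....
.....
.....
.....
.....
.....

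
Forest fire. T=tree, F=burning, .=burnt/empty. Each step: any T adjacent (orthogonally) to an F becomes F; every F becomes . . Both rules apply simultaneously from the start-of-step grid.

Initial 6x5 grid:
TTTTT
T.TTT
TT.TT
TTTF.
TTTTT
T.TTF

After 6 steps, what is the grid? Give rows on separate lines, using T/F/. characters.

Step 1: 5 trees catch fire, 2 burn out
  TTTTT
  T.TTT
  TT.FT
  TTF..
  TTTFF
  T.TF.
Step 2: 5 trees catch fire, 5 burn out
  TTTTT
  T.TFT
  TT..F
  TF...
  TTF..
  T.F..
Step 3: 6 trees catch fire, 5 burn out
  TTTFT
  T.F.F
  TF...
  F....
  TF...
  T....
Step 4: 4 trees catch fire, 6 burn out
  TTF.F
  T....
  F....
  .....
  F....
  T....
Step 5: 3 trees catch fire, 4 burn out
  TF...
  F....
  .....
  .....
  .....
  F....
Step 6: 1 trees catch fire, 3 burn out
  F....
  .....
  .....
  .....
  .....
  .....

F....
.....
.....
.....
.....
.....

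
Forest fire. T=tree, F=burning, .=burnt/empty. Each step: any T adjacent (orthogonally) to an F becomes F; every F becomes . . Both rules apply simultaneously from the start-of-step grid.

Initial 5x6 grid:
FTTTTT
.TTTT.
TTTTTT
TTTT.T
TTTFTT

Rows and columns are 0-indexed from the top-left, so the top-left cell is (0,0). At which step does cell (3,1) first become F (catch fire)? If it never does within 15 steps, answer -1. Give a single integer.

Step 1: cell (3,1)='T' (+4 fires, +2 burnt)
Step 2: cell (3,1)='T' (+6 fires, +4 burnt)
Step 3: cell (3,1)='F' (+9 fires, +6 burnt)
  -> target ignites at step 3
Step 4: cell (3,1)='.' (+5 fires, +9 burnt)
Step 5: cell (3,1)='.' (+1 fires, +5 burnt)
Step 6: cell (3,1)='.' (+0 fires, +1 burnt)
  fire out at step 6

3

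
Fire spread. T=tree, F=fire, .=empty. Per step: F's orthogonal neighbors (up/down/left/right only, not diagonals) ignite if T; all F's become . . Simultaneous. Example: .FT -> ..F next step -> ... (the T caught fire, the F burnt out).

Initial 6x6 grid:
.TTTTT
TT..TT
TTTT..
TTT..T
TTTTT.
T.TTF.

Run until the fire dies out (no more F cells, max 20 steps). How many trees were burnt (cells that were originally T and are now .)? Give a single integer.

Answer: 24

Derivation:
Step 1: +2 fires, +1 burnt (F count now 2)
Step 2: +2 fires, +2 burnt (F count now 2)
Step 3: +1 fires, +2 burnt (F count now 1)
Step 4: +2 fires, +1 burnt (F count now 2)
Step 5: +3 fires, +2 burnt (F count now 3)
Step 6: +4 fires, +3 burnt (F count now 4)
Step 7: +2 fires, +4 burnt (F count now 2)
Step 8: +2 fires, +2 burnt (F count now 2)
Step 9: +1 fires, +2 burnt (F count now 1)
Step 10: +1 fires, +1 burnt (F count now 1)
Step 11: +1 fires, +1 burnt (F count now 1)
Step 12: +2 fires, +1 burnt (F count now 2)
Step 13: +1 fires, +2 burnt (F count now 1)
Step 14: +0 fires, +1 burnt (F count now 0)
Fire out after step 14
Initially T: 25, now '.': 35
Total burnt (originally-T cells now '.'): 24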